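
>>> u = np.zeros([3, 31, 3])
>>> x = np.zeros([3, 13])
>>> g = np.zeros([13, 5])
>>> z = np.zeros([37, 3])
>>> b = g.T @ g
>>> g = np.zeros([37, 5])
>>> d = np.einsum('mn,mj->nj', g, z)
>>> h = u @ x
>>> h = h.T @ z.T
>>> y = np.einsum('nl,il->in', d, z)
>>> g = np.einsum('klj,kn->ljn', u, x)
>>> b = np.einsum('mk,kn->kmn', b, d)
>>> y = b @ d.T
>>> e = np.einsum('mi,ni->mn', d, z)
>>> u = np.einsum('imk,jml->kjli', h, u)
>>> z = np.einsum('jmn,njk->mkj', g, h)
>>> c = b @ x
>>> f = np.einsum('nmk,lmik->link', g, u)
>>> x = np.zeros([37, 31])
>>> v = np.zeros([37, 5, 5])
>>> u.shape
(37, 3, 3, 13)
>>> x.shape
(37, 31)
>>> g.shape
(31, 3, 13)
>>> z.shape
(3, 37, 31)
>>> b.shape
(5, 5, 3)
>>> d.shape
(5, 3)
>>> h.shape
(13, 31, 37)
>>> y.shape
(5, 5, 5)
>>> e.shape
(5, 37)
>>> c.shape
(5, 5, 13)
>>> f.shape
(37, 3, 31, 13)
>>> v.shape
(37, 5, 5)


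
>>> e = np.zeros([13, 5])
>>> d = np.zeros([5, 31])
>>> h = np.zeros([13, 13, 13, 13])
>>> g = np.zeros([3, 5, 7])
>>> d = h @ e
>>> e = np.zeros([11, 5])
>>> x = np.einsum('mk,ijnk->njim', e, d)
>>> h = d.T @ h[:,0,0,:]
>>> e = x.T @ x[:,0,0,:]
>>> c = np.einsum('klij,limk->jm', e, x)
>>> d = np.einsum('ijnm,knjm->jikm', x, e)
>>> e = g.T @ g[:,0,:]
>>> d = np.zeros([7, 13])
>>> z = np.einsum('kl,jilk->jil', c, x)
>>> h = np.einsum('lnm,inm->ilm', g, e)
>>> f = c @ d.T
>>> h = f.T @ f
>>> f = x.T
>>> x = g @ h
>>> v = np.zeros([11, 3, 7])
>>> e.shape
(7, 5, 7)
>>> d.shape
(7, 13)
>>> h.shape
(7, 7)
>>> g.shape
(3, 5, 7)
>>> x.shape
(3, 5, 7)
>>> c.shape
(11, 13)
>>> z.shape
(13, 13, 13)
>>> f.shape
(11, 13, 13, 13)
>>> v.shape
(11, 3, 7)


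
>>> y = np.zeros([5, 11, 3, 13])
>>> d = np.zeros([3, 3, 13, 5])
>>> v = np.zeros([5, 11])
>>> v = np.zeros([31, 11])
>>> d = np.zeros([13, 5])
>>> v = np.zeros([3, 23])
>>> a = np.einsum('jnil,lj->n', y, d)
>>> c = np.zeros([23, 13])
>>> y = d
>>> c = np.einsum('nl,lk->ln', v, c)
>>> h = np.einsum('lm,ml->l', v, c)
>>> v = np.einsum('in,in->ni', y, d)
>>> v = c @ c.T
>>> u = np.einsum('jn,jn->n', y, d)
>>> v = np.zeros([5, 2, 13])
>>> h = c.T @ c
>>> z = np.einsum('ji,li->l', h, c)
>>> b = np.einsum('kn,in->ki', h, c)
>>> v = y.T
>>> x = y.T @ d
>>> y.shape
(13, 5)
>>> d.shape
(13, 5)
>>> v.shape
(5, 13)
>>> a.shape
(11,)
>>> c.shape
(23, 3)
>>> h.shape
(3, 3)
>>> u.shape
(5,)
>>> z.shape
(23,)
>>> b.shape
(3, 23)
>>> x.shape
(5, 5)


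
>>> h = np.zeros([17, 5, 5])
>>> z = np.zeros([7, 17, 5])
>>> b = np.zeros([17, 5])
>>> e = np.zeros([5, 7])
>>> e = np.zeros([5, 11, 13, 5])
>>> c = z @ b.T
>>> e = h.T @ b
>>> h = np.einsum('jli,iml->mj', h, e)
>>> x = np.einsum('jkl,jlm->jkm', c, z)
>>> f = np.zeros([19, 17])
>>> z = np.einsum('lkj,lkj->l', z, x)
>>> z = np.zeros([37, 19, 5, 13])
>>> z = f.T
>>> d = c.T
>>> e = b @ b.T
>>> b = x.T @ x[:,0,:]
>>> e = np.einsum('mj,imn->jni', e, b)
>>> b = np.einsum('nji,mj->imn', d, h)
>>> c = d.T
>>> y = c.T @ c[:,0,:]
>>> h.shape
(5, 17)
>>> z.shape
(17, 19)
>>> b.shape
(7, 5, 17)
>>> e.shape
(17, 5, 5)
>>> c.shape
(7, 17, 17)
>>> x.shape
(7, 17, 5)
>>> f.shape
(19, 17)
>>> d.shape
(17, 17, 7)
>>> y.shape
(17, 17, 17)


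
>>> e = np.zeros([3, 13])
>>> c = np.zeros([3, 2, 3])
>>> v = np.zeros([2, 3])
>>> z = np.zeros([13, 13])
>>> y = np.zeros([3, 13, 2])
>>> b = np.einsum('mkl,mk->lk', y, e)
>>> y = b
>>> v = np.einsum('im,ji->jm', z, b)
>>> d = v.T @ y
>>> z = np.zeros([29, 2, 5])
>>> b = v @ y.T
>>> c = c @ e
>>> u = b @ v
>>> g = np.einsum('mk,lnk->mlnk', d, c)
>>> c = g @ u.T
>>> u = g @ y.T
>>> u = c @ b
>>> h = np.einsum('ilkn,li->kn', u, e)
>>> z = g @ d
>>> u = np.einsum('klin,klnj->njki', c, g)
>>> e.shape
(3, 13)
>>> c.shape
(13, 3, 2, 2)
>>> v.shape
(2, 13)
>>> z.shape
(13, 3, 2, 13)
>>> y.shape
(2, 13)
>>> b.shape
(2, 2)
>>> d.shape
(13, 13)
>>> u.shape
(2, 13, 13, 2)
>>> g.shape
(13, 3, 2, 13)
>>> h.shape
(2, 2)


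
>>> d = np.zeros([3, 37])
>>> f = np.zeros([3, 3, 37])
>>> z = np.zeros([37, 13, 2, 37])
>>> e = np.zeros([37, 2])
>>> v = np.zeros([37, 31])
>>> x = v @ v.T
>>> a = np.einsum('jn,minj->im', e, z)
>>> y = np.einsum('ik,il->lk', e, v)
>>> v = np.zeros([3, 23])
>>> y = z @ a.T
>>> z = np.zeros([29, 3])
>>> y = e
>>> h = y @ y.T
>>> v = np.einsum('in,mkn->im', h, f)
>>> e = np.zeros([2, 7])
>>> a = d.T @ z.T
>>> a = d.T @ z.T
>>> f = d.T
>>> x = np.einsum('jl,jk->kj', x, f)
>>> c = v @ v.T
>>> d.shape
(3, 37)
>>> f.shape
(37, 3)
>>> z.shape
(29, 3)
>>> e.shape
(2, 7)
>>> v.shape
(37, 3)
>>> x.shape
(3, 37)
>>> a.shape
(37, 29)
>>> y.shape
(37, 2)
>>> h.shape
(37, 37)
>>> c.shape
(37, 37)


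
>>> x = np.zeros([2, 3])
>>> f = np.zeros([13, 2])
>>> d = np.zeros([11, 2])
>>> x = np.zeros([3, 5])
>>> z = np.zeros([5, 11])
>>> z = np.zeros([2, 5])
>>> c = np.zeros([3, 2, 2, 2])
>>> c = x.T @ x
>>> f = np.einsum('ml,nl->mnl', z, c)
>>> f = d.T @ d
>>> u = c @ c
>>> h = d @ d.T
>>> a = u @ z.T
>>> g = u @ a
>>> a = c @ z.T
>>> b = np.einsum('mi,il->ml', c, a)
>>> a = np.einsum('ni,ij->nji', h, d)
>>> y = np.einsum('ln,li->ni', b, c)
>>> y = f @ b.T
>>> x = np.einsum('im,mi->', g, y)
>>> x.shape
()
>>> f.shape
(2, 2)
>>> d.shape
(11, 2)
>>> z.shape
(2, 5)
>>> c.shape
(5, 5)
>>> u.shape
(5, 5)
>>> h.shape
(11, 11)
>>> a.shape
(11, 2, 11)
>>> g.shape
(5, 2)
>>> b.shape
(5, 2)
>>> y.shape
(2, 5)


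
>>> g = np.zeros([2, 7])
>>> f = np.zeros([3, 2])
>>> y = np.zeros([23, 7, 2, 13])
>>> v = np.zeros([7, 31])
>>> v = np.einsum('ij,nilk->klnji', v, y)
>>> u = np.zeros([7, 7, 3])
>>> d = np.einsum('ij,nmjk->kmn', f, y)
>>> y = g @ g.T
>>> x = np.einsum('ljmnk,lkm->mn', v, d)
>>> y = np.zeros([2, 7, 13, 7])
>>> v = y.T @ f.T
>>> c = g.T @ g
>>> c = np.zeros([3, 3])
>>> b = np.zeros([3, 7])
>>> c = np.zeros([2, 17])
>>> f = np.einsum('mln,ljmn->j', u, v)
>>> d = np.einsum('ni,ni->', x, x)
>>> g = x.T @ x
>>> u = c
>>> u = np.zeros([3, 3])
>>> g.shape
(31, 31)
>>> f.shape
(13,)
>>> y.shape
(2, 7, 13, 7)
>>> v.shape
(7, 13, 7, 3)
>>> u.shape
(3, 3)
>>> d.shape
()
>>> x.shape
(23, 31)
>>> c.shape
(2, 17)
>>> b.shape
(3, 7)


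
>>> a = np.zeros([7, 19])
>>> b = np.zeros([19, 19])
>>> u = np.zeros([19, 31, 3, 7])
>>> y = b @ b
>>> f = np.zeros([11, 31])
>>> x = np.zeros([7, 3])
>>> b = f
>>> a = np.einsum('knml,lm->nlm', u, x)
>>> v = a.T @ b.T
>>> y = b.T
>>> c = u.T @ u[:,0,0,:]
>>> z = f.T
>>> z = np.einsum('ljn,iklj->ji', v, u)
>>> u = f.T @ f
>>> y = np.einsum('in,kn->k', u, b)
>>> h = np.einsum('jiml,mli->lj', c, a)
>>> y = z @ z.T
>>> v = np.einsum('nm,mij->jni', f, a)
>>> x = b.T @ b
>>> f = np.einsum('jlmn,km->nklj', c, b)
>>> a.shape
(31, 7, 3)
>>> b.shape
(11, 31)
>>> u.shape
(31, 31)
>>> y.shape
(7, 7)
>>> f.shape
(7, 11, 3, 7)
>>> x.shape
(31, 31)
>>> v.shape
(3, 11, 7)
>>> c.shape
(7, 3, 31, 7)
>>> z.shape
(7, 19)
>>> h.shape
(7, 7)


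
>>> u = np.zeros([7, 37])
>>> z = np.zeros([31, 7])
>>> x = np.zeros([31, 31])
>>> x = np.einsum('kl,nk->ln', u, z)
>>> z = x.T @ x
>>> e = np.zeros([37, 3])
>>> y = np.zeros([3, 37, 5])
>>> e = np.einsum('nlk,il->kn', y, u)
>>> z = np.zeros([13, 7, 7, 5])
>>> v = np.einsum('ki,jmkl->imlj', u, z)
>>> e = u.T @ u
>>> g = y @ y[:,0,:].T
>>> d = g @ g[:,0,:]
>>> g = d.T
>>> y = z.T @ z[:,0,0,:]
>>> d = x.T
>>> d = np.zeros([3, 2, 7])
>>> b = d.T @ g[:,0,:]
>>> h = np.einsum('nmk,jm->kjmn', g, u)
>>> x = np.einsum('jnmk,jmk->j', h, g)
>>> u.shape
(7, 37)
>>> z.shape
(13, 7, 7, 5)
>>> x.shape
(3,)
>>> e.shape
(37, 37)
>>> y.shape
(5, 7, 7, 5)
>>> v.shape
(37, 7, 5, 13)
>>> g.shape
(3, 37, 3)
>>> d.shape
(3, 2, 7)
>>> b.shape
(7, 2, 3)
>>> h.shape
(3, 7, 37, 3)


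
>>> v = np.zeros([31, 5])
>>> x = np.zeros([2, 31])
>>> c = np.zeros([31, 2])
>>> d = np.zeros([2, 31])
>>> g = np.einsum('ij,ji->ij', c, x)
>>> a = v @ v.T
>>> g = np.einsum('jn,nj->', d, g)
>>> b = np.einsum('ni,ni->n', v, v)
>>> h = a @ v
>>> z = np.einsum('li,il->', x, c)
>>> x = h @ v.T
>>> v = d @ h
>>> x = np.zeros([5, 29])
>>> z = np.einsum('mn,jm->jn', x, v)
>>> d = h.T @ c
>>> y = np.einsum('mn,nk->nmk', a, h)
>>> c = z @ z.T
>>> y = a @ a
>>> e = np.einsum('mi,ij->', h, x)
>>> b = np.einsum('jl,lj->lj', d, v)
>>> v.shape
(2, 5)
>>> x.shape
(5, 29)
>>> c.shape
(2, 2)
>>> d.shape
(5, 2)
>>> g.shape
()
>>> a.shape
(31, 31)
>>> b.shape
(2, 5)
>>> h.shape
(31, 5)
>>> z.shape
(2, 29)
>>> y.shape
(31, 31)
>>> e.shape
()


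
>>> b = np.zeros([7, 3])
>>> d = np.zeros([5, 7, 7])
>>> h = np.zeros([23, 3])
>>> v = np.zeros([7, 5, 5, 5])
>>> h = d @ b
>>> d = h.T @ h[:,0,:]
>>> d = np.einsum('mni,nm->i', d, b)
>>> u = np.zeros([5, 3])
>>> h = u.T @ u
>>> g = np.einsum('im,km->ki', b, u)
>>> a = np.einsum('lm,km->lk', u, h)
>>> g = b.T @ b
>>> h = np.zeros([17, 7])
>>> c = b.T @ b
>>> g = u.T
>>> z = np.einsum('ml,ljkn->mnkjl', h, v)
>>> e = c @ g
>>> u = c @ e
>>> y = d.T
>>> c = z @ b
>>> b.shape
(7, 3)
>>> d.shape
(3,)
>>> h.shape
(17, 7)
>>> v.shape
(7, 5, 5, 5)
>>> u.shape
(3, 5)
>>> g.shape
(3, 5)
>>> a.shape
(5, 3)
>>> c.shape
(17, 5, 5, 5, 3)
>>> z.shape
(17, 5, 5, 5, 7)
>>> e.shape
(3, 5)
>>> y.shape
(3,)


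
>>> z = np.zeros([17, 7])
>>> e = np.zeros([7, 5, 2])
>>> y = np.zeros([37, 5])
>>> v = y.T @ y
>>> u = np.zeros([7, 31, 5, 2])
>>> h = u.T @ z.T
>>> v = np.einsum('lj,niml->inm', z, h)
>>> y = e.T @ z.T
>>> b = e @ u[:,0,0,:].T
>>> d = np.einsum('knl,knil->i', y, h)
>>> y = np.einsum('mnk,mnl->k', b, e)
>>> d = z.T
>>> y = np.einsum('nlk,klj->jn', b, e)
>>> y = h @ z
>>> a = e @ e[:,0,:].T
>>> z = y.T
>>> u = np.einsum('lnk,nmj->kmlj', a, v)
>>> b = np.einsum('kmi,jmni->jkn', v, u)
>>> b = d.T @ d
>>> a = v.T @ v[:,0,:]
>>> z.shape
(7, 31, 5, 2)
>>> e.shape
(7, 5, 2)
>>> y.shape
(2, 5, 31, 7)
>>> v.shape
(5, 2, 31)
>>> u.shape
(7, 2, 7, 31)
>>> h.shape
(2, 5, 31, 17)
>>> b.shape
(17, 17)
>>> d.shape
(7, 17)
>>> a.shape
(31, 2, 31)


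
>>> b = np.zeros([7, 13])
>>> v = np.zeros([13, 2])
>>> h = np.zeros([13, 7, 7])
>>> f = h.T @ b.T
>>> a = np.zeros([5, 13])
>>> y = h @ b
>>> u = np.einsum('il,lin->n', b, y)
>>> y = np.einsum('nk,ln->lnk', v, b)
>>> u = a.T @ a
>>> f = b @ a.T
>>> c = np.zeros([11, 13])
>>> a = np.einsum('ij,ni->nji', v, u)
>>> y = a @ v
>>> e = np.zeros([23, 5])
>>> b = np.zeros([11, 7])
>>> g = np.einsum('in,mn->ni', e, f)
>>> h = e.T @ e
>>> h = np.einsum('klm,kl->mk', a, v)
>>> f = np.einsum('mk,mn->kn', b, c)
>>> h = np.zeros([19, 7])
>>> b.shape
(11, 7)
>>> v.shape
(13, 2)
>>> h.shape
(19, 7)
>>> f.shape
(7, 13)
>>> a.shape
(13, 2, 13)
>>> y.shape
(13, 2, 2)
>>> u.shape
(13, 13)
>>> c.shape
(11, 13)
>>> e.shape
(23, 5)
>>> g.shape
(5, 23)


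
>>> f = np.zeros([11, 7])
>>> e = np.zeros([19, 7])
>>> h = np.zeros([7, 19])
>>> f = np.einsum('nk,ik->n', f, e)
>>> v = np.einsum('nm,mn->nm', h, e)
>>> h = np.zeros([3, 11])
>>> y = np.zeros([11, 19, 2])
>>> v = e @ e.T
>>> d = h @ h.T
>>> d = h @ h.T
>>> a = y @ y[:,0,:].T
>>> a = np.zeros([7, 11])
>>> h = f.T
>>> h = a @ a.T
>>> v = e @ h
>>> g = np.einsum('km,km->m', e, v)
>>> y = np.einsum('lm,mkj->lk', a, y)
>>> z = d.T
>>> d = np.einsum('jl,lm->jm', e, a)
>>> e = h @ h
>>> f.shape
(11,)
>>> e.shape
(7, 7)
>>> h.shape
(7, 7)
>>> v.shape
(19, 7)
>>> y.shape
(7, 19)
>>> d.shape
(19, 11)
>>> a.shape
(7, 11)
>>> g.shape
(7,)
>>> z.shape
(3, 3)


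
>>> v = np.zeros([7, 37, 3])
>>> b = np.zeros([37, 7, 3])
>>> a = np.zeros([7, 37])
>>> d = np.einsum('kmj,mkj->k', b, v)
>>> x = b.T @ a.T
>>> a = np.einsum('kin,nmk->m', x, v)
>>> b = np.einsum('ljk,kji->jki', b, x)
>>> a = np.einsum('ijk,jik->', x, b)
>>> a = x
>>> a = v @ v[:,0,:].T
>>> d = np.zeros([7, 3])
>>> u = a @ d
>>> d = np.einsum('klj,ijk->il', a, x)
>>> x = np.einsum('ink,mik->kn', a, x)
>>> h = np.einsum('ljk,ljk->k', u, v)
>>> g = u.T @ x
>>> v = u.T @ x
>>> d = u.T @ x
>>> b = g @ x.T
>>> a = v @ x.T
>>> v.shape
(3, 37, 37)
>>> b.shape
(3, 37, 7)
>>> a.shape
(3, 37, 7)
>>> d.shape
(3, 37, 37)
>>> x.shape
(7, 37)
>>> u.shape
(7, 37, 3)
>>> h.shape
(3,)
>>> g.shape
(3, 37, 37)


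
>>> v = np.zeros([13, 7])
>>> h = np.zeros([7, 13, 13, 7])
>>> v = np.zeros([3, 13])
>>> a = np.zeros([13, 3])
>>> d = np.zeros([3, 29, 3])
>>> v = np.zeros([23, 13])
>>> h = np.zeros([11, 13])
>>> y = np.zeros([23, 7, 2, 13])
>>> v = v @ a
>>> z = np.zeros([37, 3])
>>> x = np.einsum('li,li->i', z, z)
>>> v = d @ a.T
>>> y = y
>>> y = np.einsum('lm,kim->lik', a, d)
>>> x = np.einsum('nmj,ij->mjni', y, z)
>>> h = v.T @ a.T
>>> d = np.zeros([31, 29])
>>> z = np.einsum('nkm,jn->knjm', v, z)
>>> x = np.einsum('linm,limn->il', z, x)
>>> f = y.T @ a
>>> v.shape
(3, 29, 13)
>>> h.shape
(13, 29, 13)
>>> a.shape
(13, 3)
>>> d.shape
(31, 29)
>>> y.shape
(13, 29, 3)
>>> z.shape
(29, 3, 37, 13)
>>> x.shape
(3, 29)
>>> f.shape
(3, 29, 3)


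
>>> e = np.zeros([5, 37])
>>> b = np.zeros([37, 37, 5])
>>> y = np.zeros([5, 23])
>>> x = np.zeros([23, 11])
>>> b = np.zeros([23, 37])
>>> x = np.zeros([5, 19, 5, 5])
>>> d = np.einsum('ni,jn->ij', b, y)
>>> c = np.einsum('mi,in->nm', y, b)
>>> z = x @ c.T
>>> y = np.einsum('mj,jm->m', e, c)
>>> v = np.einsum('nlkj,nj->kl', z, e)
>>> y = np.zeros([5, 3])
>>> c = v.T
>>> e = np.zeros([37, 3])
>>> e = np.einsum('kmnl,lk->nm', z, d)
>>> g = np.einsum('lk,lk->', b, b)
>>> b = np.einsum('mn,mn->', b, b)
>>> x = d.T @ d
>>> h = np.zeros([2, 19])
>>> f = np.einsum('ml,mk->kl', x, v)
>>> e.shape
(5, 19)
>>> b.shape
()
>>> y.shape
(5, 3)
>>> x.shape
(5, 5)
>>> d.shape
(37, 5)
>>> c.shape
(19, 5)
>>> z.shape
(5, 19, 5, 37)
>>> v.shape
(5, 19)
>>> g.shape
()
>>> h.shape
(2, 19)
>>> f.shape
(19, 5)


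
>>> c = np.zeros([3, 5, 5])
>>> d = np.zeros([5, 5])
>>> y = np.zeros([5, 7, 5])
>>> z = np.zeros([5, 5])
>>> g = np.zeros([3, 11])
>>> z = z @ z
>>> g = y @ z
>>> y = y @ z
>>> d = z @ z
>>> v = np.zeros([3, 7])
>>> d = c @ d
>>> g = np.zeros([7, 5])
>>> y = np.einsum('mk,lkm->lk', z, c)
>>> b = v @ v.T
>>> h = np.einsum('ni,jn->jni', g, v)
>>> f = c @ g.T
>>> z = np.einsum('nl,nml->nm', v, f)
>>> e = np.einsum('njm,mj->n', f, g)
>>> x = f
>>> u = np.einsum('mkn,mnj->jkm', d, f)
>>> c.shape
(3, 5, 5)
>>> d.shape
(3, 5, 5)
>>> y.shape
(3, 5)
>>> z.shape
(3, 5)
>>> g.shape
(7, 5)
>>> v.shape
(3, 7)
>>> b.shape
(3, 3)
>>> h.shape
(3, 7, 5)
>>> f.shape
(3, 5, 7)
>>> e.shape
(3,)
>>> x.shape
(3, 5, 7)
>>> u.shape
(7, 5, 3)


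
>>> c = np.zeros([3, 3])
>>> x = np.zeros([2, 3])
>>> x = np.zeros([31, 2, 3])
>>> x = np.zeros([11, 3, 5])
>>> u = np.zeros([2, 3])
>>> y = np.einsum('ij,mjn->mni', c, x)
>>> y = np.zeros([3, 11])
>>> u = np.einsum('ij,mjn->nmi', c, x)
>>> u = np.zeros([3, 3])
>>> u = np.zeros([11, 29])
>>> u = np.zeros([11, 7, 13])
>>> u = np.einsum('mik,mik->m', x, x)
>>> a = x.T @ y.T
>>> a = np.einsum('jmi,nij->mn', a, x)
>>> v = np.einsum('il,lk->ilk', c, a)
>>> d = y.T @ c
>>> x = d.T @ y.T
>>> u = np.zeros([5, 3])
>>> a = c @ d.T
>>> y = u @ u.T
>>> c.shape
(3, 3)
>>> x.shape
(3, 3)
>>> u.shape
(5, 3)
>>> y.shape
(5, 5)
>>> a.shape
(3, 11)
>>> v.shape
(3, 3, 11)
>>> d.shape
(11, 3)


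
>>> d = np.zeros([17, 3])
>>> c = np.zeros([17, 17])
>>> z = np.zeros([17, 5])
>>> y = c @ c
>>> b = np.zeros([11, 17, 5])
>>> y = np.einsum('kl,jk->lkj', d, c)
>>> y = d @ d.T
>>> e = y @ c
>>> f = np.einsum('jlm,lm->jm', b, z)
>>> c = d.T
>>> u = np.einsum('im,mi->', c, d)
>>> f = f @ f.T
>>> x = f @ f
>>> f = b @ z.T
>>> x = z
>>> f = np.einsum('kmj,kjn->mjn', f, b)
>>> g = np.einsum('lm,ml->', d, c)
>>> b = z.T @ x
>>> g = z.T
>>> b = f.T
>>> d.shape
(17, 3)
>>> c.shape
(3, 17)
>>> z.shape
(17, 5)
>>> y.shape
(17, 17)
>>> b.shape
(5, 17, 17)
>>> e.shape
(17, 17)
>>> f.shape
(17, 17, 5)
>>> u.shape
()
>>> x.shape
(17, 5)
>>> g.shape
(5, 17)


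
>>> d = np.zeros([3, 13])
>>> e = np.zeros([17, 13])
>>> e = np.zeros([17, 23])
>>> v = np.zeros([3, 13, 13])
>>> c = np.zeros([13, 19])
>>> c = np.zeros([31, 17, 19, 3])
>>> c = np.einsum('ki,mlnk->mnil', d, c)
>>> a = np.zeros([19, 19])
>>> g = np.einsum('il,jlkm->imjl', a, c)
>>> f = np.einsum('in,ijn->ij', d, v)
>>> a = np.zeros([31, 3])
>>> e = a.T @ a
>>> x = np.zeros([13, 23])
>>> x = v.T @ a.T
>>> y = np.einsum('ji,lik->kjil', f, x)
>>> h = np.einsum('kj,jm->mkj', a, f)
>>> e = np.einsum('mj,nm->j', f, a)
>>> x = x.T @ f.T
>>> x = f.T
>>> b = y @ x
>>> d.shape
(3, 13)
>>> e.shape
(13,)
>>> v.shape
(3, 13, 13)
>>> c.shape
(31, 19, 13, 17)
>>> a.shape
(31, 3)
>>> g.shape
(19, 17, 31, 19)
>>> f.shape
(3, 13)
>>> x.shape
(13, 3)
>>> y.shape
(31, 3, 13, 13)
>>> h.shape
(13, 31, 3)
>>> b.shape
(31, 3, 13, 3)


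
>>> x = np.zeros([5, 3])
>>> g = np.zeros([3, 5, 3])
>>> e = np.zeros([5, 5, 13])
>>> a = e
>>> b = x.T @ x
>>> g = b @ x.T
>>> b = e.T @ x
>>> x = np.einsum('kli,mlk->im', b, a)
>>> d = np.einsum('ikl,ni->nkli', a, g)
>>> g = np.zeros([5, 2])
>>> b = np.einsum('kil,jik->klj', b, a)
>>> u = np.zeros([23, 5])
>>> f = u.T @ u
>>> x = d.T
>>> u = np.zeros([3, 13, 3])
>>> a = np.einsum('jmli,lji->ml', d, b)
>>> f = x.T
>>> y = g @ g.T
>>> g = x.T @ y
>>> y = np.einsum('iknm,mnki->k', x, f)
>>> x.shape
(5, 13, 5, 3)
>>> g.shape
(3, 5, 13, 5)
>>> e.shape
(5, 5, 13)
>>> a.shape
(5, 13)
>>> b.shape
(13, 3, 5)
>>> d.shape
(3, 5, 13, 5)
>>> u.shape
(3, 13, 3)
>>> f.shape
(3, 5, 13, 5)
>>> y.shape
(13,)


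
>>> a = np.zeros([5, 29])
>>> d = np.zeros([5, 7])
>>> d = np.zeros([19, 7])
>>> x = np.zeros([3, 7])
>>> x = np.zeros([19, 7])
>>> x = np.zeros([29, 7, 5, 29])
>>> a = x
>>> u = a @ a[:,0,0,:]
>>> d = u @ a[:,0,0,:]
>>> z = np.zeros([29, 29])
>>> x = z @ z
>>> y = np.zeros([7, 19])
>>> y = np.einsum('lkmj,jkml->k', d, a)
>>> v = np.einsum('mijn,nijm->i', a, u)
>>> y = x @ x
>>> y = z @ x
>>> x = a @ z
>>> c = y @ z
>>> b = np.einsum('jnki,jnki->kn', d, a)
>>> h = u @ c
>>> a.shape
(29, 7, 5, 29)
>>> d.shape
(29, 7, 5, 29)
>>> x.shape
(29, 7, 5, 29)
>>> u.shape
(29, 7, 5, 29)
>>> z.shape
(29, 29)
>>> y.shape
(29, 29)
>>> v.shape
(7,)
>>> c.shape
(29, 29)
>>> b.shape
(5, 7)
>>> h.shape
(29, 7, 5, 29)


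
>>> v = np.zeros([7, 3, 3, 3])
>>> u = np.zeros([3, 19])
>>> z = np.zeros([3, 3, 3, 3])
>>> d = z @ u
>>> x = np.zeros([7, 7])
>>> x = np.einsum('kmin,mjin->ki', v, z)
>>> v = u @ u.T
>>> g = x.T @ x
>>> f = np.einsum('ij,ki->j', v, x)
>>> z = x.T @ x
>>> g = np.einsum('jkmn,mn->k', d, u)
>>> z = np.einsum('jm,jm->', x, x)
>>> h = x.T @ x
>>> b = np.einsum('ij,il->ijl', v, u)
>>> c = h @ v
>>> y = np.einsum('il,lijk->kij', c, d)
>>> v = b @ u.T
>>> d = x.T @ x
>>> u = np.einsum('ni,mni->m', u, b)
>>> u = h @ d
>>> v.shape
(3, 3, 3)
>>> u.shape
(3, 3)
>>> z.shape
()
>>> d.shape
(3, 3)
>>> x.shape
(7, 3)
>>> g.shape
(3,)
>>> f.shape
(3,)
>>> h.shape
(3, 3)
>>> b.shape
(3, 3, 19)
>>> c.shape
(3, 3)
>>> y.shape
(19, 3, 3)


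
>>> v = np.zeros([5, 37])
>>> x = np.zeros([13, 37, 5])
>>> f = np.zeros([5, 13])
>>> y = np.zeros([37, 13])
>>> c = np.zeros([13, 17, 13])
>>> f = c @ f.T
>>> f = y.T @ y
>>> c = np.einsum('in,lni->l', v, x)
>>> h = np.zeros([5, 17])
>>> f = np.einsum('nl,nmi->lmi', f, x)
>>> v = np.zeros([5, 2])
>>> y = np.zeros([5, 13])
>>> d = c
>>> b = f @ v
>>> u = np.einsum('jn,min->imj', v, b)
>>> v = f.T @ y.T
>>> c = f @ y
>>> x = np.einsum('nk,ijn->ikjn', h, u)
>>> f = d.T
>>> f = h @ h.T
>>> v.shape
(5, 37, 5)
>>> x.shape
(37, 17, 13, 5)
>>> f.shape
(5, 5)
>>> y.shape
(5, 13)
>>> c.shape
(13, 37, 13)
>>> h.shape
(5, 17)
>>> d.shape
(13,)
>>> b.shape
(13, 37, 2)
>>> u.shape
(37, 13, 5)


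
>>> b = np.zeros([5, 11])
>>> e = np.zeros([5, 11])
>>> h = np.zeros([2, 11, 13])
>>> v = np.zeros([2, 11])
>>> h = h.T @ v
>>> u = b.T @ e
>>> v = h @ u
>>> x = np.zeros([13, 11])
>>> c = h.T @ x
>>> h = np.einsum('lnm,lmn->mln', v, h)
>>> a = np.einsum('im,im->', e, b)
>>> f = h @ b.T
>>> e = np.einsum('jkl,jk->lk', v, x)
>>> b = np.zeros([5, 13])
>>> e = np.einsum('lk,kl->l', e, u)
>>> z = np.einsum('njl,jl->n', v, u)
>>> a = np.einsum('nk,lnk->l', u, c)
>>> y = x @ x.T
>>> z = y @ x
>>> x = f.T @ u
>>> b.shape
(5, 13)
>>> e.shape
(11,)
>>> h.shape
(11, 13, 11)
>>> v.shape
(13, 11, 11)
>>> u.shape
(11, 11)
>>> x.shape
(5, 13, 11)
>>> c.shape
(11, 11, 11)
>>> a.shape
(11,)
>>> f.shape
(11, 13, 5)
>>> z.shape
(13, 11)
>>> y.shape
(13, 13)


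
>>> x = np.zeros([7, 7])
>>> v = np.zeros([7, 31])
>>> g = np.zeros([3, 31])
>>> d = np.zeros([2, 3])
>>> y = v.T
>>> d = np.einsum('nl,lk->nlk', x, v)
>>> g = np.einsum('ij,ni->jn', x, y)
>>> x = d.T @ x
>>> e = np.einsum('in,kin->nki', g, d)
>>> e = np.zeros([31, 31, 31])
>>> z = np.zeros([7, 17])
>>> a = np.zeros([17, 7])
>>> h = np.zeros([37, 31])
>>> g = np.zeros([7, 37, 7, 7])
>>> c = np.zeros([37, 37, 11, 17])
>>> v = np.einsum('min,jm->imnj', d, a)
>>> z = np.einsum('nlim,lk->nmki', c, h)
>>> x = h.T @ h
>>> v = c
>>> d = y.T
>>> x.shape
(31, 31)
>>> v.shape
(37, 37, 11, 17)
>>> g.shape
(7, 37, 7, 7)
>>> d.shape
(7, 31)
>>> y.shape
(31, 7)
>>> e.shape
(31, 31, 31)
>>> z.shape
(37, 17, 31, 11)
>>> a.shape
(17, 7)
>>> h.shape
(37, 31)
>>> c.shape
(37, 37, 11, 17)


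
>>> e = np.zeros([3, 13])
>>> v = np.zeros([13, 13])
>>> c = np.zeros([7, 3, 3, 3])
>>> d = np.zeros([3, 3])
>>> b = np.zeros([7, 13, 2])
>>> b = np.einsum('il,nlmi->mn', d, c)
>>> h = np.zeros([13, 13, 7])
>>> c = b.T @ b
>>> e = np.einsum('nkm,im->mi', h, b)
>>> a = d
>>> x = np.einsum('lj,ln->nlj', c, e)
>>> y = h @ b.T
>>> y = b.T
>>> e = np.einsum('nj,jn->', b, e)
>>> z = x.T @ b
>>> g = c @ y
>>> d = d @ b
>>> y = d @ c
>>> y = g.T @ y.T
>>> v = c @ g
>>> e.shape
()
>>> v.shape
(7, 3)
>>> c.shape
(7, 7)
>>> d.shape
(3, 7)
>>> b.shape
(3, 7)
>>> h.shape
(13, 13, 7)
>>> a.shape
(3, 3)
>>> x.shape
(3, 7, 7)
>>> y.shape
(3, 3)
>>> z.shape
(7, 7, 7)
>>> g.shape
(7, 3)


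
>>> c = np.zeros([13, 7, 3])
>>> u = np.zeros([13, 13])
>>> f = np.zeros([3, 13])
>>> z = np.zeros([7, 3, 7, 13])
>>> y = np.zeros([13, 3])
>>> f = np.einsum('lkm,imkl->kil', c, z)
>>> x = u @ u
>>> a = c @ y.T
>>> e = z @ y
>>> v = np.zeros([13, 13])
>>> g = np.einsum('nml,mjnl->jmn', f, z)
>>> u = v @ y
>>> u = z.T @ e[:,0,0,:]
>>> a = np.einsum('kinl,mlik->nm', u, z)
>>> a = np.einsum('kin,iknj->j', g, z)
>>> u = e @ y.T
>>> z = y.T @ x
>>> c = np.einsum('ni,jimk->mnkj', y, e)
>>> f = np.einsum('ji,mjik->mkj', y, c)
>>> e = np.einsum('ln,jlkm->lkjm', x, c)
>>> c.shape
(7, 13, 3, 7)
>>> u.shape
(7, 3, 7, 13)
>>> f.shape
(7, 7, 13)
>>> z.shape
(3, 13)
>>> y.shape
(13, 3)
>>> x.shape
(13, 13)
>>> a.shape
(13,)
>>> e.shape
(13, 3, 7, 7)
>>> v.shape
(13, 13)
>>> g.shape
(3, 7, 7)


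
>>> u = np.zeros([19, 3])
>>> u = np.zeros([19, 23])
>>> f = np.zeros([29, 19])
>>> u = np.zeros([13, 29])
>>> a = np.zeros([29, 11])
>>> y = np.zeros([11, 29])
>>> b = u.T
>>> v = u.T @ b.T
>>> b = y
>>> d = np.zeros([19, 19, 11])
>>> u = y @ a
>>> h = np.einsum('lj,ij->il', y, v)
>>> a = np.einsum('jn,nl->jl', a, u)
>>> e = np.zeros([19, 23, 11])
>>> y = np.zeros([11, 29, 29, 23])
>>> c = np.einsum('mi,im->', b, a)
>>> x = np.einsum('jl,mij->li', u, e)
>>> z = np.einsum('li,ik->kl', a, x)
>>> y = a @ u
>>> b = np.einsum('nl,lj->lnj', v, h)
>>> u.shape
(11, 11)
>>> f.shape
(29, 19)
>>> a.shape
(29, 11)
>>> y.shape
(29, 11)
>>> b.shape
(29, 29, 11)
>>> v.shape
(29, 29)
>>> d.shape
(19, 19, 11)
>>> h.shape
(29, 11)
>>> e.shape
(19, 23, 11)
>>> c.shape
()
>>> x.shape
(11, 23)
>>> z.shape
(23, 29)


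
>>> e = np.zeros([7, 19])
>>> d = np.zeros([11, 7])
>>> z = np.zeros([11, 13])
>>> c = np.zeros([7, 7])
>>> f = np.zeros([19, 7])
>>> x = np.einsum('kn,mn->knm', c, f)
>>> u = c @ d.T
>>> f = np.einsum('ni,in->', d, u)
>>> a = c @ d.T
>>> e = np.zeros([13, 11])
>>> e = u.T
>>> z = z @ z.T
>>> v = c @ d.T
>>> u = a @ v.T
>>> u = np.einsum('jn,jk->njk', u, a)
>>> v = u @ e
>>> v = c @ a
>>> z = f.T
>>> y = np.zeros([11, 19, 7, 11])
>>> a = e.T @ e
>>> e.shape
(11, 7)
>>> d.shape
(11, 7)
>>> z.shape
()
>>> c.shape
(7, 7)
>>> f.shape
()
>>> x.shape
(7, 7, 19)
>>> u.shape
(7, 7, 11)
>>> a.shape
(7, 7)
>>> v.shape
(7, 11)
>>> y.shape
(11, 19, 7, 11)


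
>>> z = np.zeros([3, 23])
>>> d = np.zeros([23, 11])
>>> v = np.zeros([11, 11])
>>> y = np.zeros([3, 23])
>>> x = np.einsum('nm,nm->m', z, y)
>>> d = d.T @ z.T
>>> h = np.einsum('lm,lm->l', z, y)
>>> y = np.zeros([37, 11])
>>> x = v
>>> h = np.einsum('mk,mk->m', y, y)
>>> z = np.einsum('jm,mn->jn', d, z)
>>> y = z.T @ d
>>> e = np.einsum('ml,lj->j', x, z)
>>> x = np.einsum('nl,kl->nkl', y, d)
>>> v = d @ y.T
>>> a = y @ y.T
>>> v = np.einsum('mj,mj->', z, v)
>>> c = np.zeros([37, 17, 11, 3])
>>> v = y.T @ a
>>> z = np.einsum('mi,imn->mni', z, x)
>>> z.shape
(11, 3, 23)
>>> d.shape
(11, 3)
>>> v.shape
(3, 23)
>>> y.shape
(23, 3)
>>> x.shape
(23, 11, 3)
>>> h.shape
(37,)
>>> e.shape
(23,)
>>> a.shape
(23, 23)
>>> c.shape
(37, 17, 11, 3)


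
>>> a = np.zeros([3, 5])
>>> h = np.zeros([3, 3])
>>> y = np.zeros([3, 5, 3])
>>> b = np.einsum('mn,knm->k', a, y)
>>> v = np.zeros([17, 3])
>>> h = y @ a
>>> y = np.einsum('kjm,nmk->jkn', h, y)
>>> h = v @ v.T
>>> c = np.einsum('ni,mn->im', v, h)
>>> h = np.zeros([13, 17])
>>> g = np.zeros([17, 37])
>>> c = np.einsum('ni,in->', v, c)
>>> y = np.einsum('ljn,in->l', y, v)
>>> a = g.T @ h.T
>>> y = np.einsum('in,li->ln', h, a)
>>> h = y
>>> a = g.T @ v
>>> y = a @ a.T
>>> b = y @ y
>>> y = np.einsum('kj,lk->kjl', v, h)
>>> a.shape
(37, 3)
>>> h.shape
(37, 17)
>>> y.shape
(17, 3, 37)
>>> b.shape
(37, 37)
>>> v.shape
(17, 3)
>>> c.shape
()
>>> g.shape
(17, 37)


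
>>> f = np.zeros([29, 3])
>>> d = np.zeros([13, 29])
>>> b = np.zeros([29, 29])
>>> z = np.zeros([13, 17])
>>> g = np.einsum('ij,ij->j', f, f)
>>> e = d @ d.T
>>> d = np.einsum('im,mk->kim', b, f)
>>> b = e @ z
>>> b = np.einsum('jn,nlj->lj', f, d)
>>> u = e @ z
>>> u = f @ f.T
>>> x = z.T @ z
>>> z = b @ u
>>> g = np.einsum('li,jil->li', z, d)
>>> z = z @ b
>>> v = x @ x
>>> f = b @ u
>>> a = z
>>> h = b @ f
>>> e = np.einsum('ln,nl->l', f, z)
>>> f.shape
(29, 29)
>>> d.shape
(3, 29, 29)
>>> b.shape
(29, 29)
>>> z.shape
(29, 29)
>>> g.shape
(29, 29)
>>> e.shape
(29,)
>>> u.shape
(29, 29)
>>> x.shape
(17, 17)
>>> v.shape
(17, 17)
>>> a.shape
(29, 29)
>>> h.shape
(29, 29)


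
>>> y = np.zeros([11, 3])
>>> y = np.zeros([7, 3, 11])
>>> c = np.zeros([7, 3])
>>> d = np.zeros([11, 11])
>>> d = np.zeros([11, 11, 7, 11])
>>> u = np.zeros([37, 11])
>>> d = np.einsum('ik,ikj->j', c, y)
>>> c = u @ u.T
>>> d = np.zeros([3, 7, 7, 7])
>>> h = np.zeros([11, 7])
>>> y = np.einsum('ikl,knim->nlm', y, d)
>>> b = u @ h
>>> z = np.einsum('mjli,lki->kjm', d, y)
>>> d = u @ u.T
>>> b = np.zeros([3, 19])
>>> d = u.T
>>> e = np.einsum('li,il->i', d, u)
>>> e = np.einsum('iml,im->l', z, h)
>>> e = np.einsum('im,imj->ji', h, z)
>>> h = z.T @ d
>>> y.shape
(7, 11, 7)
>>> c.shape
(37, 37)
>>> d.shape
(11, 37)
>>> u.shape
(37, 11)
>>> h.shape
(3, 7, 37)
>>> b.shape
(3, 19)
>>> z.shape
(11, 7, 3)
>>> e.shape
(3, 11)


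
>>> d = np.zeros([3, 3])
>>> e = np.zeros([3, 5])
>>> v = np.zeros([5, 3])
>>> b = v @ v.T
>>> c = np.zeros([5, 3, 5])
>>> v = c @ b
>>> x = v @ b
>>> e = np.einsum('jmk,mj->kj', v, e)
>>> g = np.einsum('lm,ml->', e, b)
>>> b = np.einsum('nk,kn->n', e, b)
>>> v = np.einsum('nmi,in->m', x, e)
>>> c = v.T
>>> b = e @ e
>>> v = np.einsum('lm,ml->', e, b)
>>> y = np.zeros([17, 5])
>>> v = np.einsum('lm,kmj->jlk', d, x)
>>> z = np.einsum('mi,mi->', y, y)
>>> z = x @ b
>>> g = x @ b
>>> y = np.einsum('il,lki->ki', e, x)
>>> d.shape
(3, 3)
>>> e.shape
(5, 5)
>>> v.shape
(5, 3, 5)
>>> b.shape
(5, 5)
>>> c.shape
(3,)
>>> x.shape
(5, 3, 5)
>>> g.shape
(5, 3, 5)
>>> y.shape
(3, 5)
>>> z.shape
(5, 3, 5)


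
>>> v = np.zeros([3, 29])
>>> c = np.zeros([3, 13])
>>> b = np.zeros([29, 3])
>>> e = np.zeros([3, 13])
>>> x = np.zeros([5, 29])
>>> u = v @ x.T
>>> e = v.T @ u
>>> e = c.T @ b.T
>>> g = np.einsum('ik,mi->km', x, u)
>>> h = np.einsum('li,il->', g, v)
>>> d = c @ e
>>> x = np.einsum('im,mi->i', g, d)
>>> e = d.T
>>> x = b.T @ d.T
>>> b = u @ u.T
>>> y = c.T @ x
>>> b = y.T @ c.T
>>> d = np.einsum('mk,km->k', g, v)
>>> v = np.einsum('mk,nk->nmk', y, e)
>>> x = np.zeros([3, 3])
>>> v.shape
(29, 13, 3)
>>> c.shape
(3, 13)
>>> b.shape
(3, 3)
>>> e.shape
(29, 3)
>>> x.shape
(3, 3)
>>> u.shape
(3, 5)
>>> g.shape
(29, 3)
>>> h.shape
()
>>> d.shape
(3,)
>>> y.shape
(13, 3)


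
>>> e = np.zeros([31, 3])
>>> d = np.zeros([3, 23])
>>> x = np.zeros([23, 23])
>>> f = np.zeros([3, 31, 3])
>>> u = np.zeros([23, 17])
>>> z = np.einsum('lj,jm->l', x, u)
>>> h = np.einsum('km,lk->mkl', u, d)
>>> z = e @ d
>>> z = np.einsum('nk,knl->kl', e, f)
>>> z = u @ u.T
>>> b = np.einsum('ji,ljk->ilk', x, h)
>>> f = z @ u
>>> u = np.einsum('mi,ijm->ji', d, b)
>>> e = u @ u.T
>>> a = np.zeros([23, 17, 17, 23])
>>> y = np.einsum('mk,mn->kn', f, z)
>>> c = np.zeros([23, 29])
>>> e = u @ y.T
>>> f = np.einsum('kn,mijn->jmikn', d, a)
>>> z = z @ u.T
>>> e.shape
(17, 17)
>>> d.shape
(3, 23)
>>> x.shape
(23, 23)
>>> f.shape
(17, 23, 17, 3, 23)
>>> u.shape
(17, 23)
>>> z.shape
(23, 17)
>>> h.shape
(17, 23, 3)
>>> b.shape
(23, 17, 3)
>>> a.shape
(23, 17, 17, 23)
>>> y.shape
(17, 23)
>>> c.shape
(23, 29)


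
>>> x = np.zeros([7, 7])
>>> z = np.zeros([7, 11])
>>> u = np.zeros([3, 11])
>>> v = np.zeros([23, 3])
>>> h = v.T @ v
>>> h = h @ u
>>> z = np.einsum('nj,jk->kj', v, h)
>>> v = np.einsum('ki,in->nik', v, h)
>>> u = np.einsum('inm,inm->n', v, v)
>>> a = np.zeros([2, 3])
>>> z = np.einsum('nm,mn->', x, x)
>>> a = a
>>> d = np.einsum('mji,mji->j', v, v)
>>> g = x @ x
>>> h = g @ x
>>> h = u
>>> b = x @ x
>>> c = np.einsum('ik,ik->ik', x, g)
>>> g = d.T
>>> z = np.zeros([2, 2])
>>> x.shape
(7, 7)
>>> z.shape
(2, 2)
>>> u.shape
(3,)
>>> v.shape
(11, 3, 23)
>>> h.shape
(3,)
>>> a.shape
(2, 3)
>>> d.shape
(3,)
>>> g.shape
(3,)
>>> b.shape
(7, 7)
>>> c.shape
(7, 7)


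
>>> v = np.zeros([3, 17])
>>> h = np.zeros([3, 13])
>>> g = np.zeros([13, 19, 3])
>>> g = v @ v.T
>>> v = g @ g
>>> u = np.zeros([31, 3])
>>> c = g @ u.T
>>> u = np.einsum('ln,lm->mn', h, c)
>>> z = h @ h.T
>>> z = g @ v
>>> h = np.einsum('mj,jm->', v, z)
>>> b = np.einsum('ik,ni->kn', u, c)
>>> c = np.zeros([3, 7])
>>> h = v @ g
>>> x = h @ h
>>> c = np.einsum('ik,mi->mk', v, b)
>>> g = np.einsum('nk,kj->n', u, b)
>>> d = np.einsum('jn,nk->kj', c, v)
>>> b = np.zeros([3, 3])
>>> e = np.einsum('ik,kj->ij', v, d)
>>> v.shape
(3, 3)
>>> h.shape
(3, 3)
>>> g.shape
(31,)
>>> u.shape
(31, 13)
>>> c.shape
(13, 3)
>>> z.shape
(3, 3)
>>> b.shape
(3, 3)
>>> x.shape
(3, 3)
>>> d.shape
(3, 13)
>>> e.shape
(3, 13)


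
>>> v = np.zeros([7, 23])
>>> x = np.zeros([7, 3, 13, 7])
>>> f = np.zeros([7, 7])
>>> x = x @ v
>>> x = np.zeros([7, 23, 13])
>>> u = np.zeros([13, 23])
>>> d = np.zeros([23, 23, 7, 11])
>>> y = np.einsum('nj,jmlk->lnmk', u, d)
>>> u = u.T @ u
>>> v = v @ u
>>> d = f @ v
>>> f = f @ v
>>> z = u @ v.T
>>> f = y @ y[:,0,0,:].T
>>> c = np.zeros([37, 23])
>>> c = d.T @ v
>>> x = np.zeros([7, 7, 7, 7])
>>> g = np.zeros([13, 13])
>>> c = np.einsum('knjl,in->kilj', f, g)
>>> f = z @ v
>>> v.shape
(7, 23)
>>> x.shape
(7, 7, 7, 7)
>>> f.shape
(23, 23)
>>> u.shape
(23, 23)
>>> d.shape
(7, 23)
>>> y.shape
(7, 13, 23, 11)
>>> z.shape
(23, 7)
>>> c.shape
(7, 13, 7, 23)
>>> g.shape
(13, 13)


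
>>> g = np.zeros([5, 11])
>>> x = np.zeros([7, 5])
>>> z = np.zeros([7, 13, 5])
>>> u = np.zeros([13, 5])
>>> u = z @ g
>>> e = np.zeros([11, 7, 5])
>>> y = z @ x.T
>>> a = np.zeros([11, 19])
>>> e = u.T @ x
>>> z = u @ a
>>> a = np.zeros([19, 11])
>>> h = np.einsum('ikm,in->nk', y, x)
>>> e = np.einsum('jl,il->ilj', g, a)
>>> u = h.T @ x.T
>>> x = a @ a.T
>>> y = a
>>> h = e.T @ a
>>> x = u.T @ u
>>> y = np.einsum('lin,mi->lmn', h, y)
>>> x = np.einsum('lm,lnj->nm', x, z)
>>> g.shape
(5, 11)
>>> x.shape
(13, 7)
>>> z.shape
(7, 13, 19)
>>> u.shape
(13, 7)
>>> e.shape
(19, 11, 5)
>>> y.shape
(5, 19, 11)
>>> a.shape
(19, 11)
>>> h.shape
(5, 11, 11)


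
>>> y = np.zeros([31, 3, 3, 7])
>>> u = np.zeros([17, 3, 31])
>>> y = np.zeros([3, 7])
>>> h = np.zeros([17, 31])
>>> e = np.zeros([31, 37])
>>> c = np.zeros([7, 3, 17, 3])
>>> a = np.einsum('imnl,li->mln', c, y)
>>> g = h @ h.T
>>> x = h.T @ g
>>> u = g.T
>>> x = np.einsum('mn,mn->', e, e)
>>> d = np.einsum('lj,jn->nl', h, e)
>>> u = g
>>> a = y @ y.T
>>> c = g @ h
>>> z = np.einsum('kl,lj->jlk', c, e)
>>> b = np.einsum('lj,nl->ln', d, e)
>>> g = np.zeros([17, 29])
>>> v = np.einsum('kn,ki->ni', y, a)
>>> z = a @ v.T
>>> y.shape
(3, 7)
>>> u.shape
(17, 17)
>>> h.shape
(17, 31)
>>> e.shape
(31, 37)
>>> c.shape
(17, 31)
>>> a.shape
(3, 3)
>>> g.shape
(17, 29)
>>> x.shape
()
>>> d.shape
(37, 17)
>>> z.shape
(3, 7)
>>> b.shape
(37, 31)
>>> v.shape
(7, 3)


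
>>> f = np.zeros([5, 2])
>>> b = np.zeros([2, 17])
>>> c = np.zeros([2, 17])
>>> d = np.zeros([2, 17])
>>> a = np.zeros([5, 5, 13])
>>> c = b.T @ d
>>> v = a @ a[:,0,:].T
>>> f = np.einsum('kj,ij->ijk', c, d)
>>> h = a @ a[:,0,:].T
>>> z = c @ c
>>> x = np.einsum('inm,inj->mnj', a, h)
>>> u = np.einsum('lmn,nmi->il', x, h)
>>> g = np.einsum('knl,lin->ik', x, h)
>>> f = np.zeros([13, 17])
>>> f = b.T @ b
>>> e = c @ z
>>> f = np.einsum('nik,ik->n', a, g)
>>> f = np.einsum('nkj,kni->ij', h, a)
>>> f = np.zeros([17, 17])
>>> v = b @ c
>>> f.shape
(17, 17)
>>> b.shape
(2, 17)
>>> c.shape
(17, 17)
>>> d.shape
(2, 17)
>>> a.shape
(5, 5, 13)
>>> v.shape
(2, 17)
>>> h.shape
(5, 5, 5)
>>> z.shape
(17, 17)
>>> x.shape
(13, 5, 5)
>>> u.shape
(5, 13)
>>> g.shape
(5, 13)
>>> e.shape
(17, 17)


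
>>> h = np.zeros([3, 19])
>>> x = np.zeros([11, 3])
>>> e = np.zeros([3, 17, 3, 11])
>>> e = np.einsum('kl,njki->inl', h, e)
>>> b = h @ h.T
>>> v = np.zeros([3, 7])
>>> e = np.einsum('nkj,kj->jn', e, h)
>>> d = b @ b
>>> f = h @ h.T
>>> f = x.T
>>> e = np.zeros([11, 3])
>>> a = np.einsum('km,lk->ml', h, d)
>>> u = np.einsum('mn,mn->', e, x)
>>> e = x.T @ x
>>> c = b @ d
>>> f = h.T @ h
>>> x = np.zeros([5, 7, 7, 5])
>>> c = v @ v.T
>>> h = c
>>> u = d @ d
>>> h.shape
(3, 3)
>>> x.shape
(5, 7, 7, 5)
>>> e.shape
(3, 3)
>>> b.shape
(3, 3)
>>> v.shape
(3, 7)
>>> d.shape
(3, 3)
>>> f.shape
(19, 19)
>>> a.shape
(19, 3)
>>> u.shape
(3, 3)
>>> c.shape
(3, 3)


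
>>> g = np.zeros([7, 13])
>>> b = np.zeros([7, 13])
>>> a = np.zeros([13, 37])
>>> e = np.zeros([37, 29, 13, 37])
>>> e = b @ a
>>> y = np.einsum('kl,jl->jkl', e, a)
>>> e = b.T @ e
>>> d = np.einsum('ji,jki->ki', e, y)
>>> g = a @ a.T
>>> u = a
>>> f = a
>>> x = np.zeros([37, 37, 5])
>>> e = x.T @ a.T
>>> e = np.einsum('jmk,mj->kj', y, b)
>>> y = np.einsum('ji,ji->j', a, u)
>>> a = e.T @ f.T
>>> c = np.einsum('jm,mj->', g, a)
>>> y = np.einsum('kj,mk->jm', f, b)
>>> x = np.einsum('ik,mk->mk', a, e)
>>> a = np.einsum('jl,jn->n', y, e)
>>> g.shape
(13, 13)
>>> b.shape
(7, 13)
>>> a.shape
(13,)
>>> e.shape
(37, 13)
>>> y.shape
(37, 7)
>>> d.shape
(7, 37)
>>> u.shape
(13, 37)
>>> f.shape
(13, 37)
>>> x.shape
(37, 13)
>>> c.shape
()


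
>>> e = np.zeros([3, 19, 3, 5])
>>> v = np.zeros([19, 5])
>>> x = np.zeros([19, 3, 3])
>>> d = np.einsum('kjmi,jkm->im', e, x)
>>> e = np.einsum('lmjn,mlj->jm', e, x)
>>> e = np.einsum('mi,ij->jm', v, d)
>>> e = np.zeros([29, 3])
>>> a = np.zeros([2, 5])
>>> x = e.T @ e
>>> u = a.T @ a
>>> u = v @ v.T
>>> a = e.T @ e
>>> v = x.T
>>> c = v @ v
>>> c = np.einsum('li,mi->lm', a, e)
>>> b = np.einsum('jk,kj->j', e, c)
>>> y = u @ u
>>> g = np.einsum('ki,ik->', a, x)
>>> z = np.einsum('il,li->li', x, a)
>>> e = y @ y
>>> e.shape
(19, 19)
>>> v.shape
(3, 3)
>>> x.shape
(3, 3)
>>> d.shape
(5, 3)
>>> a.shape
(3, 3)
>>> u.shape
(19, 19)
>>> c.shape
(3, 29)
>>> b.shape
(29,)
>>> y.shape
(19, 19)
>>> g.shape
()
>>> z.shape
(3, 3)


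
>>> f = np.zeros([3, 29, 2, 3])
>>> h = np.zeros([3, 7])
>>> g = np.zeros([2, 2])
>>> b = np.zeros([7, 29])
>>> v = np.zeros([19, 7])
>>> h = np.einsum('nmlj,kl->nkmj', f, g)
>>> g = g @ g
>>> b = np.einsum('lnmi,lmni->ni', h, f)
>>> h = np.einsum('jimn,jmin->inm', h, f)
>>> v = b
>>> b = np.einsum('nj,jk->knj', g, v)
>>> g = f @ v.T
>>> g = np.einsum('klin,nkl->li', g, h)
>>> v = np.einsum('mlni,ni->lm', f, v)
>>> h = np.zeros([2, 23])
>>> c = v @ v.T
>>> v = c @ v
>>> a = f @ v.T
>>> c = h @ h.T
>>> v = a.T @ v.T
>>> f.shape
(3, 29, 2, 3)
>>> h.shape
(2, 23)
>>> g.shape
(29, 2)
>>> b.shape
(3, 2, 2)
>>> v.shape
(29, 2, 29, 29)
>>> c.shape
(2, 2)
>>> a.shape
(3, 29, 2, 29)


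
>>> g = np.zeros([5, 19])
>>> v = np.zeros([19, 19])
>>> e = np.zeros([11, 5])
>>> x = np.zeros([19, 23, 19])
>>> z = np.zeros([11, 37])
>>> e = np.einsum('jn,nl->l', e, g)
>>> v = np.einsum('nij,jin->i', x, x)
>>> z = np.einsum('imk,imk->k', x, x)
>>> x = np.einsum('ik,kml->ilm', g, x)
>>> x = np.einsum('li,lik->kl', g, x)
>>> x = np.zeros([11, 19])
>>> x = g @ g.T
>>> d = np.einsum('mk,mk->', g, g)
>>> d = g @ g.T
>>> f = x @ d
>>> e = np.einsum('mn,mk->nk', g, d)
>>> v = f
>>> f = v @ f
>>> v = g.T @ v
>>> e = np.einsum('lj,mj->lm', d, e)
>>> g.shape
(5, 19)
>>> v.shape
(19, 5)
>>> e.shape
(5, 19)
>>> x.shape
(5, 5)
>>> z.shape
(19,)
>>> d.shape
(5, 5)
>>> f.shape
(5, 5)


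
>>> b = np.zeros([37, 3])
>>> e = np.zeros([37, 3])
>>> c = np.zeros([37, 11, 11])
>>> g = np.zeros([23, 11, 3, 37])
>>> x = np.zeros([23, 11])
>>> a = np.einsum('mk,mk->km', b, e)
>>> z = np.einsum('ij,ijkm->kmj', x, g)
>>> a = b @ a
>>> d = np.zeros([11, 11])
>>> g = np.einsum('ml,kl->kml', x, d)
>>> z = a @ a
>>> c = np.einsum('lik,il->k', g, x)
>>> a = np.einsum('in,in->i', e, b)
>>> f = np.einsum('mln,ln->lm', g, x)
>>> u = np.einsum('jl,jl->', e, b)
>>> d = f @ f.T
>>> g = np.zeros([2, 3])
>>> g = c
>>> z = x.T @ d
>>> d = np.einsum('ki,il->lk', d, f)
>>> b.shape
(37, 3)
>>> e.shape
(37, 3)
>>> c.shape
(11,)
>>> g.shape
(11,)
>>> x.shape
(23, 11)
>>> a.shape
(37,)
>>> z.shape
(11, 23)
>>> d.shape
(11, 23)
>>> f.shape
(23, 11)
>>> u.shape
()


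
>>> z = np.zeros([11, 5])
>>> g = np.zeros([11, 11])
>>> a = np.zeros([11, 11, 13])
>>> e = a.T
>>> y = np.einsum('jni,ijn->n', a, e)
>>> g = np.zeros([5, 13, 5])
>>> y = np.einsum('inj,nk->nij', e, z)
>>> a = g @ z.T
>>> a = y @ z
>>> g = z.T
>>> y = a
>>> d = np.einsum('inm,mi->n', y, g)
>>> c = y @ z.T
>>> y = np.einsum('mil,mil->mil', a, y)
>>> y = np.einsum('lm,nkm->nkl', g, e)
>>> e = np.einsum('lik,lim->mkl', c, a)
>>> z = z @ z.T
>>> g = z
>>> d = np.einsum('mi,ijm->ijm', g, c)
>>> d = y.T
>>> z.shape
(11, 11)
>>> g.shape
(11, 11)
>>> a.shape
(11, 13, 5)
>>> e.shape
(5, 11, 11)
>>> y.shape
(13, 11, 5)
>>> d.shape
(5, 11, 13)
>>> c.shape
(11, 13, 11)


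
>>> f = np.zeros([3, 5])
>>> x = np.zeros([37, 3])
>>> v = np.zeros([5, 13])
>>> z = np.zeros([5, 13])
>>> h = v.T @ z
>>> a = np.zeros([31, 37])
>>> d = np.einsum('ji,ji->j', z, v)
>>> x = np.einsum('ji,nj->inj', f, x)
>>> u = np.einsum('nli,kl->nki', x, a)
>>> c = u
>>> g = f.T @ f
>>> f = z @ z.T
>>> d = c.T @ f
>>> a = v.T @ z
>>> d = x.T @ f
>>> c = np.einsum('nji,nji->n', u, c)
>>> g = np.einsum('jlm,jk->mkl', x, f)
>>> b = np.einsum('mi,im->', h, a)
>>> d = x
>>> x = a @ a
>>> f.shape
(5, 5)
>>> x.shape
(13, 13)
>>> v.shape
(5, 13)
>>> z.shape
(5, 13)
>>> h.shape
(13, 13)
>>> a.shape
(13, 13)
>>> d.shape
(5, 37, 3)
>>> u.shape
(5, 31, 3)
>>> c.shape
(5,)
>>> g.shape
(3, 5, 37)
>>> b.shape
()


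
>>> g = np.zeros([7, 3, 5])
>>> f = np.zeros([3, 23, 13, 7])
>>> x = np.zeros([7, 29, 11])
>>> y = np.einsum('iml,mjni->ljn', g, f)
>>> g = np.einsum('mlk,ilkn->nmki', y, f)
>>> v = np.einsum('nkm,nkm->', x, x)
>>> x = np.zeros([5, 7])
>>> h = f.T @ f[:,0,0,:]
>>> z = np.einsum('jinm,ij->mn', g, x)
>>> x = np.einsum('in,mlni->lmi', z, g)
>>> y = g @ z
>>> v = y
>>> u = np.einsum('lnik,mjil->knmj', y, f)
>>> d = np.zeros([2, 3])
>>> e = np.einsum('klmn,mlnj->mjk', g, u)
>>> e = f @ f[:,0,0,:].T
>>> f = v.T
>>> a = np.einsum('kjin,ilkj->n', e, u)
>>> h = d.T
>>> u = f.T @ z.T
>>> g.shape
(7, 5, 13, 3)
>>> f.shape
(13, 13, 5, 7)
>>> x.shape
(5, 7, 3)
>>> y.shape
(7, 5, 13, 13)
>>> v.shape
(7, 5, 13, 13)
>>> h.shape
(3, 2)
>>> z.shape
(3, 13)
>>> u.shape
(7, 5, 13, 3)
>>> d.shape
(2, 3)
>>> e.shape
(3, 23, 13, 3)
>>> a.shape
(3,)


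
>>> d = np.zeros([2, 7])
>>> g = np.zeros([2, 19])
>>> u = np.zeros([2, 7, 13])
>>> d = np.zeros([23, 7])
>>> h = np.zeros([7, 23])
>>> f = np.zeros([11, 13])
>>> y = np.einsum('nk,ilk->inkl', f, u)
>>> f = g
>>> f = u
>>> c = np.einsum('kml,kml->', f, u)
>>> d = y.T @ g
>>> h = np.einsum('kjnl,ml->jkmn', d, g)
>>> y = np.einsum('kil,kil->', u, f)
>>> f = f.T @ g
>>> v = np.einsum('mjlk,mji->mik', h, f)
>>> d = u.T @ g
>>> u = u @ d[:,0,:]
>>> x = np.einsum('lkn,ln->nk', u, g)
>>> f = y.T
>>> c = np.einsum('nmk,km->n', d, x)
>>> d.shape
(13, 7, 19)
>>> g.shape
(2, 19)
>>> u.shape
(2, 7, 19)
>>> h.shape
(13, 7, 2, 11)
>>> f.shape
()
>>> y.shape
()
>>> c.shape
(13,)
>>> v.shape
(13, 19, 11)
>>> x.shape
(19, 7)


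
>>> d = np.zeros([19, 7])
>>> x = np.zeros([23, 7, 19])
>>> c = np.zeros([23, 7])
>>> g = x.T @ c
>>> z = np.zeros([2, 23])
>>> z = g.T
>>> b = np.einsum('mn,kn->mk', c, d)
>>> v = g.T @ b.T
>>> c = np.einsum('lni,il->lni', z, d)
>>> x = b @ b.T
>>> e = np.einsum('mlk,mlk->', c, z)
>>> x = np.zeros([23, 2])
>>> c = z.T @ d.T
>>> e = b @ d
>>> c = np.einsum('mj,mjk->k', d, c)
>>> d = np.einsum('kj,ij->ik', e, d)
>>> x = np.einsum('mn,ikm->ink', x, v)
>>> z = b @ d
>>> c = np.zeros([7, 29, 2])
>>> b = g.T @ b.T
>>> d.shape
(19, 23)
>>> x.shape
(7, 2, 7)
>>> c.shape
(7, 29, 2)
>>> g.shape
(19, 7, 7)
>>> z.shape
(23, 23)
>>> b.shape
(7, 7, 23)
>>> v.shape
(7, 7, 23)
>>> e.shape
(23, 7)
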